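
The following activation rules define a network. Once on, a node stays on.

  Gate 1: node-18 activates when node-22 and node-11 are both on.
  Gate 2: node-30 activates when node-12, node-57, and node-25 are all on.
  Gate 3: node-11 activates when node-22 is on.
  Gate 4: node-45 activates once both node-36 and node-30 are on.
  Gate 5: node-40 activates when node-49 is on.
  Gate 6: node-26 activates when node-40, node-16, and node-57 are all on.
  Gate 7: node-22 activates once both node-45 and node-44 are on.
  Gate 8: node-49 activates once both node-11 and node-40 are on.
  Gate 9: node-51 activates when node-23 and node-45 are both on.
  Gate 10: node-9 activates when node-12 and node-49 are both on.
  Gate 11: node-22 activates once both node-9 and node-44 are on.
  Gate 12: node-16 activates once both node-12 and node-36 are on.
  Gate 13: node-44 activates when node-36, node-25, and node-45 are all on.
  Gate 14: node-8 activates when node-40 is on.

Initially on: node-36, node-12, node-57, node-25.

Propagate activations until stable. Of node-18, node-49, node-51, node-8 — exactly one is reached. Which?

node-18

node-12, node-57, and node-25 are on, so node-30 activates (Gate 2).
node-36 and node-30 are on, so node-45 activates (Gate 4).
node-36, node-25, and node-45 are on, so node-44 activates (Gate 13).
node-45 and node-44 are on, so node-22 activates (Gate 7).
Gate 3: node-22 on → node-11 on.
node-22 and node-11 are on, so node-18 activates (Gate 1).
node-51 would need node-23 and node-45 (Gate 9), but node-23 never turns on. node-49 would need node-11 and node-40 (Gate 8), but node-40 never turns on. node-8 would need node-40 (Gate 14), but node-40 never turns on.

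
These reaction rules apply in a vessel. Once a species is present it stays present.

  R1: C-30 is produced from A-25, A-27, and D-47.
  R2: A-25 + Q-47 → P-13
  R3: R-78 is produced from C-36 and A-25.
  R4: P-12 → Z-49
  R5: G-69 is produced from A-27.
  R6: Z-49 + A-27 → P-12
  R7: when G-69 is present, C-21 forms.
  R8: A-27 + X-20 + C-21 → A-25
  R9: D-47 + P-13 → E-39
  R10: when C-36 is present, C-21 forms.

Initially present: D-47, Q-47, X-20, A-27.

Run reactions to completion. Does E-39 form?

Yes

A-27 present → G-69 forms (R5).
G-69 present → C-21 forms (R7).
A-27, X-20, and C-21 present → A-25 forms (R8).
A-25 and Q-47 present → P-13 forms (R2).
D-47 and P-13 present → E-39 forms (R9).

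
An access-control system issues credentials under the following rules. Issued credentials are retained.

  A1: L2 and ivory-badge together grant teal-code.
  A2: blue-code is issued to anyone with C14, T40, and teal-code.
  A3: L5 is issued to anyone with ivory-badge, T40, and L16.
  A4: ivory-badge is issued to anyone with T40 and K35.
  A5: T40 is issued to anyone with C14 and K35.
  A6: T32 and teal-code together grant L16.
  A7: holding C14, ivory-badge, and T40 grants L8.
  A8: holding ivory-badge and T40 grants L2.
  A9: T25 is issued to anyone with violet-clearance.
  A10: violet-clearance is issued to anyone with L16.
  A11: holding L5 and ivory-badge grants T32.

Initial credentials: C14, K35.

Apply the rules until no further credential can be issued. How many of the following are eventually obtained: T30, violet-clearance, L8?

Holding C14 and K35 grants T40 (A5).
Holding T40 and K35 grants ivory-badge (A4).
Holding C14, ivory-badge, and T40 grants L8 (A7).
No rule produces T30, and it is not given.
violet-clearance would need L16 (A10), but L16 is never granted.
L8: reached.
Reached: L8 — 1 of the 3.

1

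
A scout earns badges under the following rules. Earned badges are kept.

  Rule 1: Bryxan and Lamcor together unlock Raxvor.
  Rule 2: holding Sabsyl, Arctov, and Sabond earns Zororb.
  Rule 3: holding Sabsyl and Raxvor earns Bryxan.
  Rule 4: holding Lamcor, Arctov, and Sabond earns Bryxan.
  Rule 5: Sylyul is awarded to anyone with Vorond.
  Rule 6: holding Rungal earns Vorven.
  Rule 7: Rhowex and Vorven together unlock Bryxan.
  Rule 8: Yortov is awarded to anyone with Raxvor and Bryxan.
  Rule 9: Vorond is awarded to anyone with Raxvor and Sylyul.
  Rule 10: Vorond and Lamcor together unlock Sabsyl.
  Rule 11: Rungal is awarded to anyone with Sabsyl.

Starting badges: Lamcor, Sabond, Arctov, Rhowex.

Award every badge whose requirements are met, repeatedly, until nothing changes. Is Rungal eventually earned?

Rungal would need Sabsyl (Rule 11), but Sabsyl is never earned.

No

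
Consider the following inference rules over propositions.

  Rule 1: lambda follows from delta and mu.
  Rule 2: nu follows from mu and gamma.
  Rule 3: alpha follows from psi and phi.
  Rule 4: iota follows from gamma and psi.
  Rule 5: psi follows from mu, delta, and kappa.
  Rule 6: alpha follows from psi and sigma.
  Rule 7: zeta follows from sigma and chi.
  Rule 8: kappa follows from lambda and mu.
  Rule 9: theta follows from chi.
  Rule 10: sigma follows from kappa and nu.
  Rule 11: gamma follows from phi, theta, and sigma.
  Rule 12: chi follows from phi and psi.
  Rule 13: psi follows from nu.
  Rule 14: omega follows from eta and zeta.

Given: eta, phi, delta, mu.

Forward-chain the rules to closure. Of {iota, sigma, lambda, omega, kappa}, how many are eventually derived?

From delta and mu, Rule 1 gives lambda.
lambda and mu hold, so kappa follows (Rule 8).
iota would need gamma and psi (Rule 4), but gamma is never established.
sigma would need kappa and nu (Rule 10), but nu is never established.
lambda: reached.
omega would need eta and zeta (Rule 14), but zeta is never established.
kappa: reached.
Reached: lambda and kappa — 2 of the 5.

2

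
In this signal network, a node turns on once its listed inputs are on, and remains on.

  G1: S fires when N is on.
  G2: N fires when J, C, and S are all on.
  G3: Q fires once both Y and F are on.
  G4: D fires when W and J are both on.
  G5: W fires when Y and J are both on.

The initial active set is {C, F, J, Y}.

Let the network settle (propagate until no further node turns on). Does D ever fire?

Yes

G5: Y and J on → W on.
G4: W and J on → D on.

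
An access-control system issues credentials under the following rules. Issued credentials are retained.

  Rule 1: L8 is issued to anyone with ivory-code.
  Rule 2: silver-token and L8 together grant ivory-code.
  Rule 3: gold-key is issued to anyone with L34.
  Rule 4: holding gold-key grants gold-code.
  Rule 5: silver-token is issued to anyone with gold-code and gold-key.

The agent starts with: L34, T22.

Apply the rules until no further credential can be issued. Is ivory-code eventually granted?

No

ivory-code would need silver-token and L8 (Rule 2), but L8 is never granted.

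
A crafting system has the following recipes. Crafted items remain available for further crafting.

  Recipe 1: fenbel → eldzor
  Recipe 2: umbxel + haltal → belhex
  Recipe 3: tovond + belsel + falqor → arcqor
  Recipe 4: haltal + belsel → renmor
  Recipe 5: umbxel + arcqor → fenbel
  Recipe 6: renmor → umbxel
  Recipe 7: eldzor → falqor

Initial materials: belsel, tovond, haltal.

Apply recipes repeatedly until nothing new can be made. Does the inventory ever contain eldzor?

eldzor would need fenbel (Recipe 1), but fenbel is never obtained.

No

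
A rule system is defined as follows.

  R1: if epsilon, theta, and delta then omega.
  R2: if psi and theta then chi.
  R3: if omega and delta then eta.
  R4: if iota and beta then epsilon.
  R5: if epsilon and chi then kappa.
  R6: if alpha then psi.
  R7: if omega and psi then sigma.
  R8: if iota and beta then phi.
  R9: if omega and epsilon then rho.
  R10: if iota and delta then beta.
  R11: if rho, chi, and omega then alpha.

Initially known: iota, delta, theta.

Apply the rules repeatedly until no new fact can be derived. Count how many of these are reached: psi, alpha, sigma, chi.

0

psi would need alpha (R6), but alpha is never established.
alpha would need rho, chi, and omega (R11), but chi is never established.
sigma would need omega and psi (R7), but psi is never established.
chi would need psi and theta (R2), but psi is never established.
None of the 4 are reached.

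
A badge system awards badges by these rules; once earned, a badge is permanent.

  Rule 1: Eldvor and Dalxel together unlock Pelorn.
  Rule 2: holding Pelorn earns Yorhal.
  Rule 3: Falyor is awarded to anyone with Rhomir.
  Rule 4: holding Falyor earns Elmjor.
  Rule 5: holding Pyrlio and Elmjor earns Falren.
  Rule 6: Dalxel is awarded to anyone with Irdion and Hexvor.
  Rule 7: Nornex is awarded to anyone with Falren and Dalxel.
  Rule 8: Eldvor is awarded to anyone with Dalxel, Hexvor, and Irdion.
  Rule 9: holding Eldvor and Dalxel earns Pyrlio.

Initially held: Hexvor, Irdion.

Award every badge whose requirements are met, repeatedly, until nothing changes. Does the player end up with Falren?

No

Falren would need Pyrlio and Elmjor (Rule 5), but Elmjor is never earned.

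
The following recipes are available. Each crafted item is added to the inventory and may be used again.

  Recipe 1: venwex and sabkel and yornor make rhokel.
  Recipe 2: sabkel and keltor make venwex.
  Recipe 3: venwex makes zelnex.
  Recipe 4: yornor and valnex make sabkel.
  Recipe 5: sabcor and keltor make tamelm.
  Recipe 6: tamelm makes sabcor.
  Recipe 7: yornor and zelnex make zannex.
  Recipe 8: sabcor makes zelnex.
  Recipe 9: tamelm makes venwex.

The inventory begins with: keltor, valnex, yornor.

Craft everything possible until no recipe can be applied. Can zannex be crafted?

Using Recipe 4, yornor and valnex make sabkel.
Using Recipe 2, sabkel and keltor make venwex.
venwex → zelnex (Recipe 3).
Using Recipe 7, yornor and zelnex make zannex.

Yes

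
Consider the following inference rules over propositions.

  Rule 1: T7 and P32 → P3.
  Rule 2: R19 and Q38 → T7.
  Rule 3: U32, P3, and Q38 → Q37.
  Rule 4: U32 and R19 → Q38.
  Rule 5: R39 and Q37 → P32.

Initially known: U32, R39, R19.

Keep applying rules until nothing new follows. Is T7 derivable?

U32 and R19 hold, so Q38 follows (Rule 4).
From R19 and Q38, Rule 2 gives T7.

Yes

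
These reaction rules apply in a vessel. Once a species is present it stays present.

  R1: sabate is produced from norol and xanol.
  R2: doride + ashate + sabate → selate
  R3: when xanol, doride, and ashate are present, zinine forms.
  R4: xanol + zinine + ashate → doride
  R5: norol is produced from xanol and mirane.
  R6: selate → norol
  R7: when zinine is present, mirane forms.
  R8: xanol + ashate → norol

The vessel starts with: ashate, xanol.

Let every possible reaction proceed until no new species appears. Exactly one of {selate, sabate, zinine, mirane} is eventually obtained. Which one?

sabate

xanol and ashate present → norol forms (R8).
norol and xanol present → sabate forms (R1).
selate would need doride, ashate, and sabate (R2), but doride never forms. mirane would need zinine (R7), but zinine never forms. zinine would need xanol, doride, and ashate (R3), but doride never forms.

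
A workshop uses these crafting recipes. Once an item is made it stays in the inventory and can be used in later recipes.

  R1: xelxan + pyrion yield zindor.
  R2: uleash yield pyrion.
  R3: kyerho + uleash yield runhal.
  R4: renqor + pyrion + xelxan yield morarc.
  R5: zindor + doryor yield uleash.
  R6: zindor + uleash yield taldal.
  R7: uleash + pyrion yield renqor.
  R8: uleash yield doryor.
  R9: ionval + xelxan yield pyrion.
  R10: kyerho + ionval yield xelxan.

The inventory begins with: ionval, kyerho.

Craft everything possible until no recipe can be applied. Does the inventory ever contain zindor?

kyerho + ionval → xelxan (R10).
ionval + xelxan → pyrion (R9).
Using R1, xelxan and pyrion make zindor.

Yes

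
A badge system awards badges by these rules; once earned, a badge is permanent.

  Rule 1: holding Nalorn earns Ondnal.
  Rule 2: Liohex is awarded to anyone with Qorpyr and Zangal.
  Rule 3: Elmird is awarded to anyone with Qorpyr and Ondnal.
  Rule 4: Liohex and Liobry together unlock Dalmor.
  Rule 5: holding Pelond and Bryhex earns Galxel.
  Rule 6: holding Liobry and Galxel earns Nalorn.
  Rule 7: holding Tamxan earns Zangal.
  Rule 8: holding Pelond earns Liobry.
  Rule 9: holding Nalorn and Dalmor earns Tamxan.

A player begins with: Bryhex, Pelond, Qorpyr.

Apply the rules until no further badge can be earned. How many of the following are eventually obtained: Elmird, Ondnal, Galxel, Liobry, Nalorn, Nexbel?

With Pelond and Bryhex, Galxel is earned (Rule 5).
With Pelond, Liobry is earned (Rule 8).
With Liobry and Galxel, Nalorn is earned (Rule 6).
With Nalorn, Ondnal is earned (Rule 1).
With Qorpyr and Ondnal, Elmird is earned (Rule 3).
Elmird: reached.
Ondnal: reached.
Galxel: reached.
Liobry: reached.
Nalorn: reached.
No rule produces Nexbel, and it is not given.
Reached: Elmird, Ondnal, Galxel, Liobry, and Nalorn — 5 of the 6.

5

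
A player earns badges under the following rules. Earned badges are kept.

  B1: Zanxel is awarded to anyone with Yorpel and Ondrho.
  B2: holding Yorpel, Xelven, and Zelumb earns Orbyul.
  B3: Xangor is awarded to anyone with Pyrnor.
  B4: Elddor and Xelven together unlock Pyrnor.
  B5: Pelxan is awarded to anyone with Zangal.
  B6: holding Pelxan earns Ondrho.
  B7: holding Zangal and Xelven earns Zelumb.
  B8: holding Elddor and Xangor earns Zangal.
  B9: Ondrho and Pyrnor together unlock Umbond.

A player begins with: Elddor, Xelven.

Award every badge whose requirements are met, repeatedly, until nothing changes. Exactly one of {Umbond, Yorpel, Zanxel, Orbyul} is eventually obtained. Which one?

Umbond

With Elddor and Xelven, Pyrnor is earned (B4).
With Pyrnor, Xangor is earned (B3).
With Elddor and Xangor, Zangal is earned (B8).
With Zangal, Pelxan is earned (B5).
With Pelxan, Ondrho is earned (B6).
With Ondrho and Pyrnor, Umbond is earned (B9).
Orbyul would need Yorpel, Xelven, and Zelumb (B2), but Yorpel is never earned. Zanxel would need Yorpel and Ondrho (B1), but Yorpel is never earned. No rule produces Yorpel, and it is not given.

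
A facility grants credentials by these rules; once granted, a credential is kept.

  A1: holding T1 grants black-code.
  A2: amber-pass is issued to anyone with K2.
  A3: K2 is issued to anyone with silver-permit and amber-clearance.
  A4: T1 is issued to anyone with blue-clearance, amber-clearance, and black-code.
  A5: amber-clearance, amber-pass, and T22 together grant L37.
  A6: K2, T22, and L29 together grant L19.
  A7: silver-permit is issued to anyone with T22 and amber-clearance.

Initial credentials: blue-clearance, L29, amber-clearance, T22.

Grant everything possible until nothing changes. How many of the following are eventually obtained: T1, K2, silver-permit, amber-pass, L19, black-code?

Holding T22 and amber-clearance grants silver-permit (A7).
Holding silver-permit and amber-clearance grants K2 (A3).
Holding K2 grants amber-pass (A2).
Holding K2, T22, and L29 grants L19 (A6).
T1 would need blue-clearance, amber-clearance, and black-code (A4), but black-code is never granted.
K2: reached.
silver-permit: reached.
amber-pass: reached.
L19: reached.
black-code would need T1 (A1), but T1 is never granted.
Reached: K2, silver-permit, amber-pass, and L19 — 4 of the 6.

4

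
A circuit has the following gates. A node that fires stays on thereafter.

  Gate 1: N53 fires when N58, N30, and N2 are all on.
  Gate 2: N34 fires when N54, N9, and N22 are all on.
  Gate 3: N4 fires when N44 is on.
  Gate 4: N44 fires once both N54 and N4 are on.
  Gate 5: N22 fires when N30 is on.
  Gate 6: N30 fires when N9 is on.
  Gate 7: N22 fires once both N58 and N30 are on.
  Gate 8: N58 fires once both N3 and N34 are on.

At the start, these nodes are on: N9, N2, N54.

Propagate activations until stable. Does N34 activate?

Gate 6: N9 on → N30 on.
Gate 5: N30 on → N22 on.
Gate 2: N54, N9, and N22 on → N34 on.

Yes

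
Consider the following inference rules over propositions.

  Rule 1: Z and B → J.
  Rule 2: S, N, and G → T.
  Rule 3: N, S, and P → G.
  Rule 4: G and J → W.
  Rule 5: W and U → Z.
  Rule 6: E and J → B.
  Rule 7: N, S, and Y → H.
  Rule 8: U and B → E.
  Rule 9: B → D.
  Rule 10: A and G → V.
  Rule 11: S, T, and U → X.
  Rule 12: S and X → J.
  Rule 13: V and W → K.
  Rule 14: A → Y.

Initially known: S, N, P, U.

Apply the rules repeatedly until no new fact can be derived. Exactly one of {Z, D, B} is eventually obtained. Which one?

N, S, and P hold, so G follows (Rule 3).
From S, N, and G, Rule 2 gives T.
S, T, and U hold, so X follows (Rule 11).
From S and X, Rule 12 gives J.
From G and J, Rule 4 gives W.
From W and U, Rule 5 gives Z.
D would need B (Rule 9), but B is never established. B would need E and J (Rule 6), but E is never established.

Z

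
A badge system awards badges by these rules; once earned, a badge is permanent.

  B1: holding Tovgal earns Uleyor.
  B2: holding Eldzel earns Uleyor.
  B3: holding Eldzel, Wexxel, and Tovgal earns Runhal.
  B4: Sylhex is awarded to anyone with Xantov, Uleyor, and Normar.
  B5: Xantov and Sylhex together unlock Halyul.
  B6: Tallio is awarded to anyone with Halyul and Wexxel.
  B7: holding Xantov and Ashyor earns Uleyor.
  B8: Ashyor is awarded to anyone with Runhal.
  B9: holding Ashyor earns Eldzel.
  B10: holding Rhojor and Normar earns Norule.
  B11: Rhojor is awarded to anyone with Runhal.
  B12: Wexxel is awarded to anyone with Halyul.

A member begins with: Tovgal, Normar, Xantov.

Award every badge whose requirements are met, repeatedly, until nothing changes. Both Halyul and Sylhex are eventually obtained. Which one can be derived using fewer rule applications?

Sylhex: With Tovgal, Uleyor is earned (B1). With Xantov, Uleyor, and Normar, Sylhex is earned (B4). [2 rule applications]
Halyul: With Tovgal, Uleyor is earned (B1). With Xantov, Uleyor, and Normar, Sylhex is earned (B4). With Xantov and Sylhex, Halyul is earned (B5). [3 rule applications]
Sylhex needs fewer.

Sylhex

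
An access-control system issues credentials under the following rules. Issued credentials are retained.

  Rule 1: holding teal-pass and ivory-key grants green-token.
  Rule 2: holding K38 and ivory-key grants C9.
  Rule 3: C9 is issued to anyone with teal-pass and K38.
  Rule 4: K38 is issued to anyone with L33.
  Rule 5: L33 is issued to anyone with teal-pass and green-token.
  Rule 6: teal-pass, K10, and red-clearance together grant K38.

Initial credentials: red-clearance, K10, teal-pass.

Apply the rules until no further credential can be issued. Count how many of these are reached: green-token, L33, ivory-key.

0

green-token would need teal-pass and ivory-key (Rule 1), but ivory-key is never granted.
L33 would need teal-pass and green-token (Rule 5), but green-token is never granted.
No rule produces ivory-key, and it is not given.
None of the 3 are reached.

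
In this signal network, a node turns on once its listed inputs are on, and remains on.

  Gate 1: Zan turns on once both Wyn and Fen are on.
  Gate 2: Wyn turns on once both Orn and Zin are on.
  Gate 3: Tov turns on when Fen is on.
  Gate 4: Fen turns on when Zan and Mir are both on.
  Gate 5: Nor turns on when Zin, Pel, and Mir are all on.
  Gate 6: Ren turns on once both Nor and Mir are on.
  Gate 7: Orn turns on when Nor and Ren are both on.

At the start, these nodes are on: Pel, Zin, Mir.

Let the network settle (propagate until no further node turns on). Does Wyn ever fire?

Gate 5: Zin, Pel, and Mir on → Nor on.
Nor and Mir are on, so Ren turns on (Gate 6).
Gate 7: Nor and Ren on → Orn on.
Gate 2: Orn and Zin on → Wyn on.

Yes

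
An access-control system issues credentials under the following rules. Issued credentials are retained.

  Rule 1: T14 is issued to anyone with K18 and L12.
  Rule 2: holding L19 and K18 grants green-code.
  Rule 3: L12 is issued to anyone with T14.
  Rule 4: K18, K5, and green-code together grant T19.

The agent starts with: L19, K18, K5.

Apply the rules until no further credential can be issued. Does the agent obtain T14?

T14 would need K18 and L12 (Rule 1), but L12 is never granted.

No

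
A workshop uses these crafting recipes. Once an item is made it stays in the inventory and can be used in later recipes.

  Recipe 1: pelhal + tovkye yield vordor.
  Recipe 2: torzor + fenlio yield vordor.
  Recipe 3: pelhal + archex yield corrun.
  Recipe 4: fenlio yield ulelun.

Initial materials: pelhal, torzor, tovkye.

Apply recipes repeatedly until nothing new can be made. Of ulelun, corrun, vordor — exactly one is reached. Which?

pelhal + tovkye → vordor (Recipe 1).
ulelun would need fenlio (Recipe 4), but fenlio is never obtained. corrun would need pelhal and archex (Recipe 3), but archex is never obtained.

vordor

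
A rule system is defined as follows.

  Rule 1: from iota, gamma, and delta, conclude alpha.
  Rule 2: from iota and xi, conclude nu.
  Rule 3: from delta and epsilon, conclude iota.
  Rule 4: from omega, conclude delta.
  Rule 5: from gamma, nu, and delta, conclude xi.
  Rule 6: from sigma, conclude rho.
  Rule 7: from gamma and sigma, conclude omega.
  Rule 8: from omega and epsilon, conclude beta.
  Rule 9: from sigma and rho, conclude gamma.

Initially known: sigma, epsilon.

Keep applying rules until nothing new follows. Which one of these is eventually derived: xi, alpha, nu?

From sigma, Rule 6 gives rho.
From sigma and rho, Rule 9 gives gamma.
From gamma and sigma, Rule 7 gives omega.
From omega, Rule 4 gives delta.
From delta and epsilon, Rule 3 gives iota.
From iota, gamma, and delta, Rule 1 gives alpha.
nu would need iota and xi (Rule 2), but xi is never established. xi would need gamma, nu, and delta (Rule 5), but nu is never established.

alpha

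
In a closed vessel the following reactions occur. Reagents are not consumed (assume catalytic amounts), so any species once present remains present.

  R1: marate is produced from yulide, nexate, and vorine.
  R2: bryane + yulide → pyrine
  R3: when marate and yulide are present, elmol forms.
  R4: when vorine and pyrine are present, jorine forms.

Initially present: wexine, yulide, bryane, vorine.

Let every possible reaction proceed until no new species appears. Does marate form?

marate would need yulide, nexate, and vorine (R1), but nexate never forms.

No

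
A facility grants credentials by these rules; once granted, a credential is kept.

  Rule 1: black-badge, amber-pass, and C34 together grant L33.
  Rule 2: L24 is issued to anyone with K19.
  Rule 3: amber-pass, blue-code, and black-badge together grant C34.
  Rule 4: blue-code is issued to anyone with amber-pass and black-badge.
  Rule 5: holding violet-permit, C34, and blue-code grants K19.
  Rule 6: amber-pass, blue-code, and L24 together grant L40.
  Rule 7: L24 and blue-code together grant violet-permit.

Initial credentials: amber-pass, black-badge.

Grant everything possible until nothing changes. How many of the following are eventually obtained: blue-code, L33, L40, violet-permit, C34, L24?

Holding amber-pass and black-badge grants blue-code (Rule 4).
Holding amber-pass, blue-code, and black-badge grants C34 (Rule 3).
Holding black-badge, amber-pass, and C34 grants L33 (Rule 1).
blue-code: reached.
L33: reached.
L40 would need amber-pass, blue-code, and L24 (Rule 6), but L24 is never granted.
violet-permit would need L24 and blue-code (Rule 7), but L24 is never granted.
C34: reached.
L24 would need K19 (Rule 2), but K19 is never granted.
Reached: blue-code, L33, and C34 — 3 of the 6.

3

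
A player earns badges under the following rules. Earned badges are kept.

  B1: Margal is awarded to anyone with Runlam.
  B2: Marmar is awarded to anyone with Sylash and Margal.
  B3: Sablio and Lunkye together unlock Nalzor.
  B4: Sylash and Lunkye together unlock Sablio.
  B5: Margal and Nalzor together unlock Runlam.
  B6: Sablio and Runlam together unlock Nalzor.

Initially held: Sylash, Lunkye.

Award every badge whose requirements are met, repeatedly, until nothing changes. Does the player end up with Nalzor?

Yes

With Sylash and Lunkye, Sablio is earned (B4).
With Sablio and Lunkye, Nalzor is earned (B3).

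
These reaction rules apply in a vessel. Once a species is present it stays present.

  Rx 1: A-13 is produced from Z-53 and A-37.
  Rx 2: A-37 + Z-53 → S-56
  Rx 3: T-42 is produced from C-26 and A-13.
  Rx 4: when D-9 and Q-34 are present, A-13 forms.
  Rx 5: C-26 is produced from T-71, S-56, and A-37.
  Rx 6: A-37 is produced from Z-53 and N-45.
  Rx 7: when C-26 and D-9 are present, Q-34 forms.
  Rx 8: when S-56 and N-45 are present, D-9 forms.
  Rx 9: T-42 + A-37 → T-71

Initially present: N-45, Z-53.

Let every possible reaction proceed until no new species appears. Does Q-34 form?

No

Q-34 would need C-26 and D-9 (Rx 7), but C-26 never forms.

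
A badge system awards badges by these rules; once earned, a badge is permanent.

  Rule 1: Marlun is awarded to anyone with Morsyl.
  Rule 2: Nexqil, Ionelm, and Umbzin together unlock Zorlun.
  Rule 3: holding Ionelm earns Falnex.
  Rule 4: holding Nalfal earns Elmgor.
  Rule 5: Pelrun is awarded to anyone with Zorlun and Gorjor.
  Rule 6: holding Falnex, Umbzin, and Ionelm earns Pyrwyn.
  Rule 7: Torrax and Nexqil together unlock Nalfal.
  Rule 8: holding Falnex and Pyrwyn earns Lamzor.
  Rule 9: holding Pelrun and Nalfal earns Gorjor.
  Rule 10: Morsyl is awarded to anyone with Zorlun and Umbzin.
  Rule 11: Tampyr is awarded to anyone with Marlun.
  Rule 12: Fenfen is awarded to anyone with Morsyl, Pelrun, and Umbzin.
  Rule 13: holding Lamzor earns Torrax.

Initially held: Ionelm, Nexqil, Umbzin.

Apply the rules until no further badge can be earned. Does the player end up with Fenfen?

Fenfen would need Morsyl, Pelrun, and Umbzin (Rule 12), but Pelrun is never earned.

No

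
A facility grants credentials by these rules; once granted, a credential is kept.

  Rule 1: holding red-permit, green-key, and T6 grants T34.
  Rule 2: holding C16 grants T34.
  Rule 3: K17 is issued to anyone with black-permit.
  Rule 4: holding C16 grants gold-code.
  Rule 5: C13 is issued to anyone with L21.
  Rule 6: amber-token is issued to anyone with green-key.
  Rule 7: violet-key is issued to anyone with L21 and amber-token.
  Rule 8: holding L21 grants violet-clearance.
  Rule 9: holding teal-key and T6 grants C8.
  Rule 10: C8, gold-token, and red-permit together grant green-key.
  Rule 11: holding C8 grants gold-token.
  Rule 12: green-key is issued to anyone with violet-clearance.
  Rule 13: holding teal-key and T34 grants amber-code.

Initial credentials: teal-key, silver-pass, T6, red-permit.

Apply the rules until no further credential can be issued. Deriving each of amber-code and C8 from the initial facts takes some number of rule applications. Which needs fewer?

C8: Holding teal-key and T6 grants C8 (Rule 9). [1 rule application]
amber-code: Holding teal-key and T6 grants C8 (Rule 9). Holding C8 grants gold-token (Rule 11). Holding C8, gold-token, and red-permit grants green-key (Rule 10). Holding red-permit, green-key, and T6 grants T34 (Rule 1). Holding teal-key and T34 grants amber-code (Rule 13). [5 rule applications]
C8 needs fewer.

C8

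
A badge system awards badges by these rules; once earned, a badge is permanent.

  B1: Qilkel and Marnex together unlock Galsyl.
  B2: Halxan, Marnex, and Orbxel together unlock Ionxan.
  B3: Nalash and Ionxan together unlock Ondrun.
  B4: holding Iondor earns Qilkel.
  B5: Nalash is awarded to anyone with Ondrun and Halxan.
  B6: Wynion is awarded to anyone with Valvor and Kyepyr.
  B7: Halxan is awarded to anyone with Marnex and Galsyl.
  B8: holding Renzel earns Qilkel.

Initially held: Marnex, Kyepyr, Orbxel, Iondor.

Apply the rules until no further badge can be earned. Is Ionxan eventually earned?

Yes

With Iondor, Qilkel is earned (B4).
With Qilkel and Marnex, Galsyl is earned (B1).
With Marnex and Galsyl, Halxan is earned (B7).
With Halxan, Marnex, and Orbxel, Ionxan is earned (B2).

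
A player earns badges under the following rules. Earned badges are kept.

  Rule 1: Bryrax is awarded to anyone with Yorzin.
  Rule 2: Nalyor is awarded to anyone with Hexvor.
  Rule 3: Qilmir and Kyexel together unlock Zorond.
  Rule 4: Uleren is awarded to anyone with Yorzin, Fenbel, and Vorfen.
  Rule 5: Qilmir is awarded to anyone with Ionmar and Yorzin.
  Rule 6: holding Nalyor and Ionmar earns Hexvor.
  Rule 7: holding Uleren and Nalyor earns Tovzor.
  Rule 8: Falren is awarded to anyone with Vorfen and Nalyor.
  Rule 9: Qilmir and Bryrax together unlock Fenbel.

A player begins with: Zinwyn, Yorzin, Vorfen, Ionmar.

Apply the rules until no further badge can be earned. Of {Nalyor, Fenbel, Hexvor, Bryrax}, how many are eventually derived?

2

With Yorzin, Bryrax is earned (Rule 1).
With Ionmar and Yorzin, Qilmir is earned (Rule 5).
With Qilmir and Bryrax, Fenbel is earned (Rule 9).
Nalyor would need Hexvor (Rule 2), but Hexvor is never earned.
Fenbel: reached.
Hexvor would need Nalyor and Ionmar (Rule 6), but Nalyor is never earned.
Bryrax: reached.
Reached: Fenbel and Bryrax — 2 of the 4.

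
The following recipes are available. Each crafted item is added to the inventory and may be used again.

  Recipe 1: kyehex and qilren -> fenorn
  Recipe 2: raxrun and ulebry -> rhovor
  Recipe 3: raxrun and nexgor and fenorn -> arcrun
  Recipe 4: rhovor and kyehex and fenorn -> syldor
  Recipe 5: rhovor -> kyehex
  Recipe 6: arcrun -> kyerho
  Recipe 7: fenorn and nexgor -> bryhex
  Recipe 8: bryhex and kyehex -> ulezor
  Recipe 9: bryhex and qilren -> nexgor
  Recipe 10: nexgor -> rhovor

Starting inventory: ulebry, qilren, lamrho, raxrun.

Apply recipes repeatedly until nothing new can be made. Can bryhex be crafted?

No

bryhex would need fenorn and nexgor (Recipe 7), but nexgor is never obtained.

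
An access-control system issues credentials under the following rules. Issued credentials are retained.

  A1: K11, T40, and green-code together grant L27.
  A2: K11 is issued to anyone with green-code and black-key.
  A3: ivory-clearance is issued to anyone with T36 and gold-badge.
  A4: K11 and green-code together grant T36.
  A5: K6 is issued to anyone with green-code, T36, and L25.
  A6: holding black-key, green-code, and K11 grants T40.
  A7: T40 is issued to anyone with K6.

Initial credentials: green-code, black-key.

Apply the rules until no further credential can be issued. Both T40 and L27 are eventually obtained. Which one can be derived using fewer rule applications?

T40

T40: Holding green-code and black-key grants K11 (A2). Holding black-key, green-code, and K11 grants T40 (A6). [2 rule applications]
L27: Holding green-code and black-key grants K11 (A2). Holding black-key, green-code, and K11 grants T40 (A6). Holding K11, T40, and green-code grants L27 (A1). [3 rule applications]
T40 needs fewer.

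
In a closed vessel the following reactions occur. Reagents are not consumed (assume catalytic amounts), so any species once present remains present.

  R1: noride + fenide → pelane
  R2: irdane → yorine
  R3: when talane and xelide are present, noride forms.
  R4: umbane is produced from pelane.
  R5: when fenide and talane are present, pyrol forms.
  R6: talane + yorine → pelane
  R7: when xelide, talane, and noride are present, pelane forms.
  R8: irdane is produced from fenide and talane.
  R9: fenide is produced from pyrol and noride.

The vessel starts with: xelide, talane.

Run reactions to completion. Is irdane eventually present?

irdane would need fenide and talane (R8), but fenide never forms.

No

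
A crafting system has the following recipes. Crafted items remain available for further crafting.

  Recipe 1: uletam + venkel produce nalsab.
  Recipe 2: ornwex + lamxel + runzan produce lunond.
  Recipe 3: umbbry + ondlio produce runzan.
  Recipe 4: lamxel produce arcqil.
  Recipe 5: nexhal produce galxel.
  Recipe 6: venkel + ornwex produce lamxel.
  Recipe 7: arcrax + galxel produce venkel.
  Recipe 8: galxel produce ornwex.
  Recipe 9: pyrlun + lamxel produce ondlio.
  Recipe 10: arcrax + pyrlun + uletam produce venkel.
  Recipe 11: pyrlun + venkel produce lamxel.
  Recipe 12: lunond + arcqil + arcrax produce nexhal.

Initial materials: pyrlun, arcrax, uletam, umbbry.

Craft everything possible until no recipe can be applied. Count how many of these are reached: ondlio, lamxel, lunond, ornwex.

2

arcrax + pyrlun + uletam → venkel (Recipe 10).
pyrlun + venkel → lamxel (Recipe 11).
Using Recipe 9, pyrlun and lamxel make ondlio.
ondlio: reached.
lamxel: reached.
lunond would need ornwex, lamxel, and runzan (Recipe 2), but ornwex is never obtained.
ornwex would need galxel (Recipe 8), but galxel is never obtained.
Reached: ondlio and lamxel — 2 of the 4.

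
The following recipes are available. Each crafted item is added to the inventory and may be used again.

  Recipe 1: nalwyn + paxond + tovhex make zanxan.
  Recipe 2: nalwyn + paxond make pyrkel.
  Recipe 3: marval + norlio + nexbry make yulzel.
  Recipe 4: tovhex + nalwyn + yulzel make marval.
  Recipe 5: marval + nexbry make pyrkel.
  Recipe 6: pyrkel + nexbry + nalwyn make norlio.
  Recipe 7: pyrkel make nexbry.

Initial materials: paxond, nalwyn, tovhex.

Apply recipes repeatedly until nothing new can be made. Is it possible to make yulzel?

No

yulzel would need marval, norlio, and nexbry (Recipe 3), but marval is never obtained.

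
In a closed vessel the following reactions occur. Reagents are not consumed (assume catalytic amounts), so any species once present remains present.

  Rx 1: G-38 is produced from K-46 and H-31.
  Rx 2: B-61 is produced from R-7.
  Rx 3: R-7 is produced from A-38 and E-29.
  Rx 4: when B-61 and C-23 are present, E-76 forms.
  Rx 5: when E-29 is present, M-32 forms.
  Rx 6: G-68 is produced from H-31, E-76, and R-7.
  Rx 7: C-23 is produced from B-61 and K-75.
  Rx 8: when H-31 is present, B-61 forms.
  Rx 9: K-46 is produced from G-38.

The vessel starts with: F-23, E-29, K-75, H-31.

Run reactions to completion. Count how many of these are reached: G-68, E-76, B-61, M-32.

3

E-29 present → M-32 forms (Rx 5).
H-31 present → B-61 forms (Rx 8).
B-61 and K-75 present → C-23 forms (Rx 7).
B-61 and C-23 present → E-76 forms (Rx 4).
G-68 would need H-31, E-76, and R-7 (Rx 6), but R-7 never forms.
E-76: reached.
B-61: reached.
M-32: reached.
Reached: E-76, B-61, and M-32 — 3 of the 4.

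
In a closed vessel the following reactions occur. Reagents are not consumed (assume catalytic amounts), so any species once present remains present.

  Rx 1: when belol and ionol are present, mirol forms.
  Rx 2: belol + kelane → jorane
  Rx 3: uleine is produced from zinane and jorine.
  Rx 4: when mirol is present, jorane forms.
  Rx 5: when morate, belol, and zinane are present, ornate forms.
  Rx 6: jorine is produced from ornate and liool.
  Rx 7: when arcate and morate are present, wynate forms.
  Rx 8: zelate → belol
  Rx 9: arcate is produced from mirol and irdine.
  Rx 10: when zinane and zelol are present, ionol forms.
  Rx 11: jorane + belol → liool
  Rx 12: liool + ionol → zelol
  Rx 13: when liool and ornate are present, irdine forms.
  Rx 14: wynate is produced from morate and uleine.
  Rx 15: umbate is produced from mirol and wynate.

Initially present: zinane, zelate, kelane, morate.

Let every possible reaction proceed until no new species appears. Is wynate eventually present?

Yes

zelate present → belol forms (Rx 8).
belol and kelane present → jorane forms (Rx 2).
morate, belol, and zinane present → ornate forms (Rx 5).
jorane and belol present → liool forms (Rx 11).
ornate and liool present → jorine forms (Rx 6).
zinane and jorine present → uleine forms (Rx 3).
morate and uleine present → wynate forms (Rx 14).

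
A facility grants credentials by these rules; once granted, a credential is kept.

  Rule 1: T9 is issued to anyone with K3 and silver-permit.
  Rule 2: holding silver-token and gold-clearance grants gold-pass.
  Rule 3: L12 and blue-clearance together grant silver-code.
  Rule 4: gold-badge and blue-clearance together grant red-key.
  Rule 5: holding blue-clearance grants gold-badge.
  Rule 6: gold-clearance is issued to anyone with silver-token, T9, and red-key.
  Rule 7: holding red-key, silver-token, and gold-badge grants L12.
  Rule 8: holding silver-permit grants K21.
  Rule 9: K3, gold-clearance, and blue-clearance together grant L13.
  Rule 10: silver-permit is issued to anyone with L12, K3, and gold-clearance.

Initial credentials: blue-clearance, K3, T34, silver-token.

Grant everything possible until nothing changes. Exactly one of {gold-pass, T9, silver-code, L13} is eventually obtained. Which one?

Holding blue-clearance grants gold-badge (Rule 5).
Holding gold-badge and blue-clearance grants red-key (Rule 4).
Holding red-key, silver-token, and gold-badge grants L12 (Rule 7).
Holding L12 and blue-clearance grants silver-code (Rule 3).
T9 would need K3 and silver-permit (Rule 1), but silver-permit is never granted. L13 would need K3, gold-clearance, and blue-clearance (Rule 9), but gold-clearance is never granted. gold-pass would need silver-token and gold-clearance (Rule 2), but gold-clearance is never granted.

silver-code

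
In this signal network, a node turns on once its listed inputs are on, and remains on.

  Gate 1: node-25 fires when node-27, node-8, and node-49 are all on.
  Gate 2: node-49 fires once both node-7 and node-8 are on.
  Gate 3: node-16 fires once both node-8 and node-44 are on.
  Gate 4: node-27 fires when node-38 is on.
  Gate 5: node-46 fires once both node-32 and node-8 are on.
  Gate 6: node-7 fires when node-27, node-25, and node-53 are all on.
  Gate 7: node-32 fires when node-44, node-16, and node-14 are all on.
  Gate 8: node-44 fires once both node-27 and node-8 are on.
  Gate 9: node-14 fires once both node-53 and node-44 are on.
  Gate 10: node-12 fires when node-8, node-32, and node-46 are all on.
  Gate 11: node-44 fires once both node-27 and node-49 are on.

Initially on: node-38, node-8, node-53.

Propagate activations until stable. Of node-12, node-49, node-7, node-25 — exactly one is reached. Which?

node-12

node-38 is on, so node-27 fires (Gate 4).
Gate 8: node-27 and node-8 on → node-44 on.
node-53 and node-44 are on, so node-14 fires (Gate 9).
Gate 3: node-8 and node-44 on → node-16 on.
node-44, node-16, and node-14 are on, so node-32 fires (Gate 7).
node-32 and node-8 are on, so node-46 fires (Gate 5).
Gate 10: node-8, node-32, and node-46 on → node-12 on.
node-49 would need node-7 and node-8 (Gate 2), but node-7 never turns on. node-7 would need node-27, node-25, and node-53 (Gate 6), but node-25 never turns on. node-25 would need node-27, node-8, and node-49 (Gate 1), but node-49 never turns on.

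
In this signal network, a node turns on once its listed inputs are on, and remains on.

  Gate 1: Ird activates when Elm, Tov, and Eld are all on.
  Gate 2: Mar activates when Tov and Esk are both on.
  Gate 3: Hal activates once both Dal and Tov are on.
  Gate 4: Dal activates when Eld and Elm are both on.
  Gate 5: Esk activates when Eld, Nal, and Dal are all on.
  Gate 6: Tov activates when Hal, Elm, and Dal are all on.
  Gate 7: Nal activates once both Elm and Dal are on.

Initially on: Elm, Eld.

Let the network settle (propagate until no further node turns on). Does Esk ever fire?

Yes

Gate 4: Eld and Elm on → Dal on.
Gate 7: Elm and Dal on → Nal on.
Gate 5: Eld, Nal, and Dal on → Esk on.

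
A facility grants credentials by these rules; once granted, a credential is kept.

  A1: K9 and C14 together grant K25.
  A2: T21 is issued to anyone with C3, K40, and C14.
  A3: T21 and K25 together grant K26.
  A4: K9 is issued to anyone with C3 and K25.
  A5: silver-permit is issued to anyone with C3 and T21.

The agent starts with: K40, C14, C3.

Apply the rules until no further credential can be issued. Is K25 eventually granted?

No

K25 would need K9 and C14 (A1), but K9 is never granted.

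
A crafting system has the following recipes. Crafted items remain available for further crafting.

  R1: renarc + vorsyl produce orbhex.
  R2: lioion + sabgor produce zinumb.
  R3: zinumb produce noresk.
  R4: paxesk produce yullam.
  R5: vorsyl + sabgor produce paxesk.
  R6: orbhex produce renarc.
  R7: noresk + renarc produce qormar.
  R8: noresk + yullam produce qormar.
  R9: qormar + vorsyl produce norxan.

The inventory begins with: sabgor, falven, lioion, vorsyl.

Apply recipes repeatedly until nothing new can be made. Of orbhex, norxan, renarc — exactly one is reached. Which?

lioion + sabgor → zinumb (R2).
Using R5, vorsyl and sabgor make paxesk.
zinumb → noresk (R3).
Using R4, paxesk makes yullam.
Using R8, noresk and yullam make qormar.
qormar + vorsyl → norxan (R9).
orbhex would need renarc and vorsyl (R1), but renarc is never obtained. renarc would need orbhex (R6), but orbhex is never obtained.

norxan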